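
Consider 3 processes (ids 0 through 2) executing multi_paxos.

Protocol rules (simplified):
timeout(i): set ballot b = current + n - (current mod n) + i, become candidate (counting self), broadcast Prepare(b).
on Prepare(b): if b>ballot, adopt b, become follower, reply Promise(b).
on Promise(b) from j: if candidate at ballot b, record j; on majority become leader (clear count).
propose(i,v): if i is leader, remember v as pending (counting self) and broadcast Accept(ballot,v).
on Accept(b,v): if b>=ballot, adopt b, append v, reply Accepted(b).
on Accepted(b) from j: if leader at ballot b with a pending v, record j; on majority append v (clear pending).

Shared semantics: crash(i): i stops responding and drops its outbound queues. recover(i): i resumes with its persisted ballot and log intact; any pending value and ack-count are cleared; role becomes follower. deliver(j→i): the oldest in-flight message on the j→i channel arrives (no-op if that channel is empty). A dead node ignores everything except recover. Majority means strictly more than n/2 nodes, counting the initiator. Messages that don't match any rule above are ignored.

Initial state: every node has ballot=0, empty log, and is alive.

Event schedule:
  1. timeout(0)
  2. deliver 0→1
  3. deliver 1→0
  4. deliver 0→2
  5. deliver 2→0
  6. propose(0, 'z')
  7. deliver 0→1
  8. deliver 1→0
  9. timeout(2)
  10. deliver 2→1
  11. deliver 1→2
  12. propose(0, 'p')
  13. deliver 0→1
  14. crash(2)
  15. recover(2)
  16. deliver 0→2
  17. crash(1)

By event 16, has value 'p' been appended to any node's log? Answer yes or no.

step 1 timeout(0): 0={cand,b=3,log=-}
step 2 deliver 0→1: 1={foll,b=3,log=-}
step 3 deliver 1→0: 0={lead,b=3,log=-}
step 4 deliver 0→2: 2={foll,b=3,log=-}
step 5 deliver 2→0: —
step 6 propose(0,'z'): —
step 7 deliver 0→1: 1={foll,b=3,log=z}
step 8 deliver 1→0: 0={lead,b=3,log=z}
step 9 timeout(2): 2={cand,b=8,log=-}
step 10 deliver 2→1: 1={foll,b=8,log=z}
step 11 deliver 1→2: 2={lead,b=8,log=-}
step 12 propose(0,'p'): —
step 13 deliver 0→1: —
step 14 crash(2): 2={✗lead,b=8,log=-}
step 15 recover(2): 2={foll,b=8,log=-}
step 16 deliver 0→2: —

no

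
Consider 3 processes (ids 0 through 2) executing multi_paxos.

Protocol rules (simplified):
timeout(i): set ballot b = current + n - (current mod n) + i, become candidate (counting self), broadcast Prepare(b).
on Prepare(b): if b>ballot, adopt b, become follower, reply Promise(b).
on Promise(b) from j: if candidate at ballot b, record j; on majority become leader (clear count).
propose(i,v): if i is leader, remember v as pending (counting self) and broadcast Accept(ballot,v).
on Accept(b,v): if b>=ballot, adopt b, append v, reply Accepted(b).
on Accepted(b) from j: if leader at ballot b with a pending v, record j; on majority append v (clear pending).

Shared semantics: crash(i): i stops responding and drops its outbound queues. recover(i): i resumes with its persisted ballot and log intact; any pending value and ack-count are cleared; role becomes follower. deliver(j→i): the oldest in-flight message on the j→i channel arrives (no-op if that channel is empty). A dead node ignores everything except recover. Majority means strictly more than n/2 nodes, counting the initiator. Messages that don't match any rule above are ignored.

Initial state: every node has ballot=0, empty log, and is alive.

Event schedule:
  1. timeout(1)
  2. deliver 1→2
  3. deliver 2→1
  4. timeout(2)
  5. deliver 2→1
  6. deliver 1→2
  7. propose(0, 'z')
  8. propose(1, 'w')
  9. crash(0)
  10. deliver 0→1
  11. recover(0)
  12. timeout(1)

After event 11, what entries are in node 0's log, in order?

empty

1. timeout(1):  <1:cand b4 ->
2. deliver 1→2:  <2:foll b4 ->
3. deliver 2→1:  <1:lead b4 ->
4. timeout(2):  <2:cand b8 ->
5. deliver 2→1:  <1:foll b8 ->
6. deliver 1→2:  <2:lead b8 ->
7. propose(0,'z'):  nop
8. propose(1,'w'):  nop
9. crash(0):  <0:✗foll b0 ->
10. deliver 0→1:  nop
11. recover(0):  <0:foll b0 ->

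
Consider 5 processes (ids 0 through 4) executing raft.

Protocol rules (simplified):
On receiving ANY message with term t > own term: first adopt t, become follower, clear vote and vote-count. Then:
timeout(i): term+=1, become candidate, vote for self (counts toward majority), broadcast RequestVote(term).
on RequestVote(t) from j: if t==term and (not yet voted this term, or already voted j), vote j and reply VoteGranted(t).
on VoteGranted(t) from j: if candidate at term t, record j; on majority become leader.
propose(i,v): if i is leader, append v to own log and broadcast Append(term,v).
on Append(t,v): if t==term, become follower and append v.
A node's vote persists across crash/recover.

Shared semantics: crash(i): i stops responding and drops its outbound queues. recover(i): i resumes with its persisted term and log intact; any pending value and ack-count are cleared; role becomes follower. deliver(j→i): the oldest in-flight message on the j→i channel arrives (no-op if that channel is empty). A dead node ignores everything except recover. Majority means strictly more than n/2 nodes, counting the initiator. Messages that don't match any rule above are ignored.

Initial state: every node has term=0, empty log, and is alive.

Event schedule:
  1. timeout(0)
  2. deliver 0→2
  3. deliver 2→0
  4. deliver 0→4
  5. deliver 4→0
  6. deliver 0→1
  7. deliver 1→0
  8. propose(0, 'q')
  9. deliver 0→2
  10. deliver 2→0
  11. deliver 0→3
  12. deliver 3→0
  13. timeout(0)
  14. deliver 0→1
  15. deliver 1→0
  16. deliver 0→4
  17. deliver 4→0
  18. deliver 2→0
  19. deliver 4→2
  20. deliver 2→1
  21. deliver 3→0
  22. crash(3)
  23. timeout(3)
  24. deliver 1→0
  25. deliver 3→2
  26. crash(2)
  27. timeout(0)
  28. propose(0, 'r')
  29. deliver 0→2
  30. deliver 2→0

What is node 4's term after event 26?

1

1. timeout(0):  <0:cand t1 ->
2. deliver 0→2:  <2:foll t1 ->
3. deliver 2→0:  nop
4. deliver 0→4:  <4:foll t1 ->
5. deliver 4→0:  <0:lead t1 ->
6. deliver 0→1:  <1:foll t1 ->
7. deliver 1→0:  nop
8. propose(0,'q'):  <0:lead t1 q>
9. deliver 0→2:  <2:foll t1 q>
10. deliver 2→0:  nop
11. deliver 0→3:  <3:foll t1 ->
12. deliver 3→0:  nop
13. timeout(0):  <0:cand t2 q>
14. deliver 0→1:  <1:foll t1 q>
15. deliver 1→0:  nop
16. deliver 0→4:  <4:foll t1 q>
17. deliver 4→0:  nop
18. deliver 2→0:  nop
19. deliver 4→2:  nop
20. deliver 2→1:  nop
21. deliver 3→0:  nop
22. crash(3):  <3:✗foll t1 ->
23. timeout(3):  nop
24. deliver 1→0:  nop
25. deliver 3→2:  nop
26. crash(2):  <2:✗foll t1 q>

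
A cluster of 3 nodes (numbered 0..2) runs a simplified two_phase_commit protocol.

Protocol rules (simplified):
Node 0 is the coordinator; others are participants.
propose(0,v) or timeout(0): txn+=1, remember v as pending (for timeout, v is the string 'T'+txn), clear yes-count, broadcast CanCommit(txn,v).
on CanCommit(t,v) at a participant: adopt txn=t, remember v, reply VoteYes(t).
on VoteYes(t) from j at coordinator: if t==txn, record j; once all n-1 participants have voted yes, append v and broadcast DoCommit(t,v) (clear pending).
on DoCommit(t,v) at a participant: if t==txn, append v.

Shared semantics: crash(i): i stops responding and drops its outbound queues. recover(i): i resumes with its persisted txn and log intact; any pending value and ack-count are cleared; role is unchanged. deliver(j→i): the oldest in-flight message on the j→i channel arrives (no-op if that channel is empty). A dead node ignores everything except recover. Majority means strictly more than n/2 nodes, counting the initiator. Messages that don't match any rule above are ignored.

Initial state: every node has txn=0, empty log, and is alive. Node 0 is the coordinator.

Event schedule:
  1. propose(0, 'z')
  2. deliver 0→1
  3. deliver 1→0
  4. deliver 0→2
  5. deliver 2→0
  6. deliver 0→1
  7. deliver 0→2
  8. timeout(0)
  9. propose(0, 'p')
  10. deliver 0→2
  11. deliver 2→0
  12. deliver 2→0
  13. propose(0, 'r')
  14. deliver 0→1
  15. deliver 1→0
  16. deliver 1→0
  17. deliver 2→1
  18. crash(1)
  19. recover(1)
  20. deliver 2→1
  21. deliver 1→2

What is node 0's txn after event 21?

4

e1 propose(0,'z'): 0[coor,t=1,-]
e2 deliver 0→1: 1[part,t=1,-]
e3 deliver 1→0: ·
e4 deliver 0→2: 2[part,t=1,-]
e5 deliver 2→0: 0[coor,t=1,z]
e6 deliver 0→1: 1[part,t=1,z]
e7 deliver 0→2: 2[part,t=1,z]
e8 timeout(0): 0[coor,t=2,z]
e9 propose(0,'p'): 0[coor,t=3,z]
e10 deliver 0→2: 2[part,t=2,z]
e11 deliver 2→0: ·
e12 deliver 2→0: ·
e13 propose(0,'r'): 0[coor,t=4,z]
e14 deliver 0→1: 1[part,t=2,z]
e15 deliver 1→0: ·
e16 deliver 1→0: ·
e17 deliver 2→1: ·
e18 crash(1): 1[✗part,t=2,z]
e19 recover(1): 1[part,t=2,z]
e20 deliver 2→1: ·
e21 deliver 1→2: ·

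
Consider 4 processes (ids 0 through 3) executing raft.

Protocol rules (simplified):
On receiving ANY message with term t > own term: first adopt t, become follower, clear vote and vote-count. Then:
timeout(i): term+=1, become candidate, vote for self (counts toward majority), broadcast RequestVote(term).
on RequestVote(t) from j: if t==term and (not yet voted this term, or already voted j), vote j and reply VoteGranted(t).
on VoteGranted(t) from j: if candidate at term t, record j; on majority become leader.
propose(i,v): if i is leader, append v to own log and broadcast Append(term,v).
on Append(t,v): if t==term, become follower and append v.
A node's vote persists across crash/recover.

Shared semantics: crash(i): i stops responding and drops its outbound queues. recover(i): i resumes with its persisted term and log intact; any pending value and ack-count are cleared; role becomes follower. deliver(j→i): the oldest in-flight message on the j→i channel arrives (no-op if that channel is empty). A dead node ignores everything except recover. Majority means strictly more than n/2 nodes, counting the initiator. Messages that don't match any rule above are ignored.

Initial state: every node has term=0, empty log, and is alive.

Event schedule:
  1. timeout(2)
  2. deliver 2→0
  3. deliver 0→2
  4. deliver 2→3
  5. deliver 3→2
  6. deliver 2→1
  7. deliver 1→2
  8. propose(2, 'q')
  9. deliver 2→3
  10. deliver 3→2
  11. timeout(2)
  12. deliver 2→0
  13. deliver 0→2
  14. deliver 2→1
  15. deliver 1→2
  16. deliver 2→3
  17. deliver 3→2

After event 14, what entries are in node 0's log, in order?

after 1 — timeout(2): n2:cand/t1/[-]
after 2 — deliver 2→0: n0:foll/t1/[-]
after 3 — deliver 0→2: ·
after 4 — deliver 2→3: n3:foll/t1/[-]
after 5 — deliver 3→2: n2:lead/t1/[-]
after 6 — deliver 2→1: n1:foll/t1/[-]
after 7 — deliver 1→2: ·
after 8 — propose(2,'q'): n2:lead/t1/[q]
after 9 — deliver 2→3: n3:foll/t1/[q]
after 10 — deliver 3→2: ·
after 11 — timeout(2): n2:cand/t2/[q]
after 12 — deliver 2→0: n0:foll/t1/[q]
after 13 — deliver 0→2: ·
after 14 — deliver 2→1: n1:foll/t1/[q]

q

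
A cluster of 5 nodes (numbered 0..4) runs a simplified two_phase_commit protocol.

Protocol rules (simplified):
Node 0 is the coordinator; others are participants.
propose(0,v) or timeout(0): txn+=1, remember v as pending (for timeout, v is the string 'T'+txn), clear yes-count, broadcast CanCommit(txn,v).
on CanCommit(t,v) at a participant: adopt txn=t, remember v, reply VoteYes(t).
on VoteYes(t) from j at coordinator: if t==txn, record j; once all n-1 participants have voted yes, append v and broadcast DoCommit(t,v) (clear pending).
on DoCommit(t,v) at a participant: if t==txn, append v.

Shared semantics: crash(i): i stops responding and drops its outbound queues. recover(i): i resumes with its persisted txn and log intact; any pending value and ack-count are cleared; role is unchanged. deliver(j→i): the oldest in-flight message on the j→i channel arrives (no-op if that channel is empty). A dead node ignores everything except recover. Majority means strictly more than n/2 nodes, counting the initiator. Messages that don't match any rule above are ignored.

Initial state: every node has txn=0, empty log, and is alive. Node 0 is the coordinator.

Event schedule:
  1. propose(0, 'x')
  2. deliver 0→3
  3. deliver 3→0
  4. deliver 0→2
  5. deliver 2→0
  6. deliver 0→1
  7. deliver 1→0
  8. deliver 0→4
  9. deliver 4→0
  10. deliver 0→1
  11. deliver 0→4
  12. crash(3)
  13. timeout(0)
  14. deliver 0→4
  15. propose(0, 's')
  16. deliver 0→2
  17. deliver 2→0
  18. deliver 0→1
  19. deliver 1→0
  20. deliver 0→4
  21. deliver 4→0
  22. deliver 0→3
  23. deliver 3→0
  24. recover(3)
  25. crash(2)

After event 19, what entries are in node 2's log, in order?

x

[1] propose(0,'x') → N0(coor t1 [-])
[2] deliver 0→3 → N3(part t1 [-])
[3] deliver 3→0 → ∅
[4] deliver 0→2 → N2(part t1 [-])
[5] deliver 2→0 → ∅
[6] deliver 0→1 → N1(part t1 [-])
[7] deliver 1→0 → ∅
[8] deliver 0→4 → N4(part t1 [-])
[9] deliver 4→0 → N0(coor t1 [x])
[10] deliver 0→1 → N1(part t1 [x])
[11] deliver 0→4 → N4(part t1 [x])
[12] crash(3) → N3(✗part t1 [-])
[13] timeout(0) → N0(coor t2 [x])
[14] deliver 0→4 → N4(part t2 [x])
[15] propose(0,'s') → N0(coor t3 [x])
[16] deliver 0→2 → N2(part t1 [x])
[17] deliver 2→0 → ∅
[18] deliver 0→1 → N1(part t2 [x])
[19] deliver 1→0 → ∅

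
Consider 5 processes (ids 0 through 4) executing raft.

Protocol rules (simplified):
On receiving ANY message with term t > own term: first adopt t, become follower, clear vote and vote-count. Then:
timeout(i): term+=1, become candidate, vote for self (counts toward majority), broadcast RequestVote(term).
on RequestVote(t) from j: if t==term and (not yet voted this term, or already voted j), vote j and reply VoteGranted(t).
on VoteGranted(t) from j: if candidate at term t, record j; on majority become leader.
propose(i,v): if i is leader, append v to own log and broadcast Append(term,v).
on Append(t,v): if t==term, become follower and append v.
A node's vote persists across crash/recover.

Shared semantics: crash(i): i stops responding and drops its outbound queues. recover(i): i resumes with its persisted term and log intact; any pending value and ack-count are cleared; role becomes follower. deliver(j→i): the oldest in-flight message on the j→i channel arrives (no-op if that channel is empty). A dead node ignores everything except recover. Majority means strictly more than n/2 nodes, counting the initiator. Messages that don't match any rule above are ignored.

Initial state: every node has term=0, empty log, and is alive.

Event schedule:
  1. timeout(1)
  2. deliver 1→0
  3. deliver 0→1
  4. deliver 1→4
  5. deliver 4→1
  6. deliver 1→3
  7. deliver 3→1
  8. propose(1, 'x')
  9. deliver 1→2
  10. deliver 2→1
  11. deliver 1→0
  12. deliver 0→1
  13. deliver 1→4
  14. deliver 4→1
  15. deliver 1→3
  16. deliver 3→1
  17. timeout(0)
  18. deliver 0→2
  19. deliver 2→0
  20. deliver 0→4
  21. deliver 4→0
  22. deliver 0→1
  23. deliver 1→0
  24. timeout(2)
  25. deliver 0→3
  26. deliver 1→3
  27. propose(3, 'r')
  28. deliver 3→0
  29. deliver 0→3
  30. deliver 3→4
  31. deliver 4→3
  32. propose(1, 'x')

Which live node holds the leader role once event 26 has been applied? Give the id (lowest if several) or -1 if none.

[1] timeout(1) → N1(cand t1 [-])
[2] deliver 1→0 → N0(foll t1 [-])
[3] deliver 0→1 → ∅
[4] deliver 1→4 → N4(foll t1 [-])
[5] deliver 4→1 → N1(lead t1 [-])
[6] deliver 1→3 → N3(foll t1 [-])
[7] deliver 3→1 → ∅
[8] propose(1,'x') → N1(lead t1 [x])
[9] deliver 1→2 → N2(foll t1 [-])
[10] deliver 2→1 → ∅
[11] deliver 1→0 → N0(foll t1 [x])
[12] deliver 0→1 → ∅
[13] deliver 1→4 → N4(foll t1 [x])
[14] deliver 4→1 → ∅
[15] deliver 1→3 → N3(foll t1 [x])
[16] deliver 3→1 → ∅
[17] timeout(0) → N0(cand t2 [x])
[18] deliver 0→2 → N2(foll t2 [-])
[19] deliver 2→0 → ∅
[20] deliver 0→4 → N4(foll t2 [x])
[21] deliver 4→0 → N0(lead t2 [x])
[22] deliver 0→1 → N1(foll t2 [x])
[23] deliver 1→0 → ∅
[24] timeout(2) → N2(cand t3 [-])
[25] deliver 0→3 → N3(foll t2 [x])
[26] deliver 1→3 → ∅

0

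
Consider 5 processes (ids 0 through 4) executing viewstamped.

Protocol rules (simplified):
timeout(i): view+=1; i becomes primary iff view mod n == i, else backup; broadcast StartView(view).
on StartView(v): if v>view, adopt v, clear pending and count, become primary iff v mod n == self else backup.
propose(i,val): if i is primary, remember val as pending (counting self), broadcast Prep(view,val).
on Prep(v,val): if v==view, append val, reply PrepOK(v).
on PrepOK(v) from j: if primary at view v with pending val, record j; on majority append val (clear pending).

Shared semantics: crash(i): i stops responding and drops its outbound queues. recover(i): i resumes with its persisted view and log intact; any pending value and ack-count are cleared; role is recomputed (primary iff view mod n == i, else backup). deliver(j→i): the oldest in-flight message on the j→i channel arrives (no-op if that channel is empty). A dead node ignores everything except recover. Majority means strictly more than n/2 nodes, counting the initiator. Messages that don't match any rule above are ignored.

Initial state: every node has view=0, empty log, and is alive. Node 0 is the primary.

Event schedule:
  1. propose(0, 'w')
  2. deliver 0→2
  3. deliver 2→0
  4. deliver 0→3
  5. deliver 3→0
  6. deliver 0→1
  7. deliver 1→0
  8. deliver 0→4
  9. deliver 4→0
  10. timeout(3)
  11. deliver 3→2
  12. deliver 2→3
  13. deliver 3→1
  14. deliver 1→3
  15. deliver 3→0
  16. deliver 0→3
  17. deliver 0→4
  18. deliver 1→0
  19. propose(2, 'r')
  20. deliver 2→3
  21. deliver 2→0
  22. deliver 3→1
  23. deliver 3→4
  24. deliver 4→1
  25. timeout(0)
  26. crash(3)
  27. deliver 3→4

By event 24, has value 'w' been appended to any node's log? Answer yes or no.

yes

[1] propose(0,'w') → ∅
[2] deliver 0→2 → N2(back v0 [w])
[3] deliver 2→0 → ∅
[4] deliver 0→3 → N3(back v0 [w])
[5] deliver 3→0 → N0(prim v0 [w])
[6] deliver 0→1 → N1(back v0 [w])
[7] deliver 1→0 → ∅
[8] deliver 0→4 → N4(back v0 [w])
[9] deliver 4→0 → ∅
[10] timeout(3) → N3(back v1 [w])
[11] deliver 3→2 → N2(back v1 [w])
[12] deliver 2→3 → ∅
[13] deliver 3→1 → N1(prim v1 [w])
[14] deliver 1→3 → ∅
[15] deliver 3→0 → N0(back v1 [w])
[16] deliver 0→3 → ∅
[17] deliver 0→4 → ∅
[18] deliver 1→0 → ∅
[19] propose(2,'r') → ∅
[20] deliver 2→3 → ∅
[21] deliver 2→0 → ∅
[22] deliver 3→1 → ∅
[23] deliver 3→4 → N4(back v1 [w])
[24] deliver 4→1 → ∅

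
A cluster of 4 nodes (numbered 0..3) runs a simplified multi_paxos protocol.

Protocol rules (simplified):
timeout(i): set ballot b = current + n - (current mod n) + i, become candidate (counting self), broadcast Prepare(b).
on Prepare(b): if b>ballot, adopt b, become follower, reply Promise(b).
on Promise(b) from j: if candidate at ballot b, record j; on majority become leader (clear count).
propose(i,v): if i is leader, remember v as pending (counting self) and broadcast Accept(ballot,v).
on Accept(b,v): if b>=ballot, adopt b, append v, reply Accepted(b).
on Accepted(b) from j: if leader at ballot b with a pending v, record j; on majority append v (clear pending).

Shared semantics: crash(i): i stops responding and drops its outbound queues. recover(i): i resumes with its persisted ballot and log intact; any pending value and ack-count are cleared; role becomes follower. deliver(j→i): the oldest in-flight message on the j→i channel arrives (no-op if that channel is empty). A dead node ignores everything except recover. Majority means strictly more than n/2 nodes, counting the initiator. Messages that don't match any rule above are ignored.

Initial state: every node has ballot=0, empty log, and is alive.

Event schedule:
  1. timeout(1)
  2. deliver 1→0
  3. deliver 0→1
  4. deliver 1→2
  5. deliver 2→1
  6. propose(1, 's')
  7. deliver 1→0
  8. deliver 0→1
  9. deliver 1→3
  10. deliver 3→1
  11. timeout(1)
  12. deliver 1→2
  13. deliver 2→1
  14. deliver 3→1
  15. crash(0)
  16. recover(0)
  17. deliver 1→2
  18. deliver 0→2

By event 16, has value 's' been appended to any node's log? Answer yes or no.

yes

after 1 — timeout(1): n1:cand/b5/[-]
after 2 — deliver 1→0: n0:foll/b5/[-]
after 3 — deliver 0→1: ·
after 4 — deliver 1→2: n2:foll/b5/[-]
after 5 — deliver 2→1: n1:lead/b5/[-]
after 6 — propose(1,'s'): ·
after 7 — deliver 1→0: n0:foll/b5/[s]
after 8 — deliver 0→1: ·
after 9 — deliver 1→3: n3:foll/b5/[-]
after 10 — deliver 3→1: ·
after 11 — timeout(1): n1:cand/b9/[-]
after 12 — deliver 1→2: n2:foll/b5/[s]
after 13 — deliver 2→1: ·
after 14 — deliver 3→1: ·
after 15 — crash(0): n0:✗foll/b5/[s]
after 16 — recover(0): n0:foll/b5/[s]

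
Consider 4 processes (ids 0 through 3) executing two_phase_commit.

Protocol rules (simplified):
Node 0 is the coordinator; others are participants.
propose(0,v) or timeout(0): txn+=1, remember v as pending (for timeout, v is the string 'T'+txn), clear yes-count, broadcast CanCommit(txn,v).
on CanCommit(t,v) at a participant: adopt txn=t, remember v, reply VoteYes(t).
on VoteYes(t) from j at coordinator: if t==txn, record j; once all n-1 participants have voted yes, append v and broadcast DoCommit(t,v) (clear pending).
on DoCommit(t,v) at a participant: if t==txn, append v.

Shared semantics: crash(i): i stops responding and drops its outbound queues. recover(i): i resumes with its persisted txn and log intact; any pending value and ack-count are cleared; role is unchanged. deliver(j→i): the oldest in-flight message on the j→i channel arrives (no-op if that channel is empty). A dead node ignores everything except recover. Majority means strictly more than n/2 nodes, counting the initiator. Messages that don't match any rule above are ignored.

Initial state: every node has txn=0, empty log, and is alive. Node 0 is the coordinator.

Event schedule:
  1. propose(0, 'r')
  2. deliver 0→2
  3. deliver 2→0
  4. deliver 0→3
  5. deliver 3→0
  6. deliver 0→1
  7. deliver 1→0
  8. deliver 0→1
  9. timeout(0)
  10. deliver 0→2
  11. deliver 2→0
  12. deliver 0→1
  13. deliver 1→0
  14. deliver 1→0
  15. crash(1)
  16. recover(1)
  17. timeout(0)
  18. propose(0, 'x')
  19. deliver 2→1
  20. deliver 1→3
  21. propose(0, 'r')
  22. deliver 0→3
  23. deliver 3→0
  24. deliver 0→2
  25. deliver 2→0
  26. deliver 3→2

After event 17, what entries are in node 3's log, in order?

1. propose(0,'r'):  <0:coor t1 ->
2. deliver 0→2:  <2:part t1 ->
3. deliver 2→0:  nop
4. deliver 0→3:  <3:part t1 ->
5. deliver 3→0:  nop
6. deliver 0→1:  <1:part t1 ->
7. deliver 1→0:  <0:coor t1 r>
8. deliver 0→1:  <1:part t1 r>
9. timeout(0):  <0:coor t2 r>
10. deliver 0→2:  <2:part t1 r>
11. deliver 2→0:  nop
12. deliver 0→1:  <1:part t2 r>
13. deliver 1→0:  nop
14. deliver 1→0:  nop
15. crash(1):  <1:✗part t2 r>
16. recover(1):  <1:part t2 r>
17. timeout(0):  <0:coor t3 r>

empty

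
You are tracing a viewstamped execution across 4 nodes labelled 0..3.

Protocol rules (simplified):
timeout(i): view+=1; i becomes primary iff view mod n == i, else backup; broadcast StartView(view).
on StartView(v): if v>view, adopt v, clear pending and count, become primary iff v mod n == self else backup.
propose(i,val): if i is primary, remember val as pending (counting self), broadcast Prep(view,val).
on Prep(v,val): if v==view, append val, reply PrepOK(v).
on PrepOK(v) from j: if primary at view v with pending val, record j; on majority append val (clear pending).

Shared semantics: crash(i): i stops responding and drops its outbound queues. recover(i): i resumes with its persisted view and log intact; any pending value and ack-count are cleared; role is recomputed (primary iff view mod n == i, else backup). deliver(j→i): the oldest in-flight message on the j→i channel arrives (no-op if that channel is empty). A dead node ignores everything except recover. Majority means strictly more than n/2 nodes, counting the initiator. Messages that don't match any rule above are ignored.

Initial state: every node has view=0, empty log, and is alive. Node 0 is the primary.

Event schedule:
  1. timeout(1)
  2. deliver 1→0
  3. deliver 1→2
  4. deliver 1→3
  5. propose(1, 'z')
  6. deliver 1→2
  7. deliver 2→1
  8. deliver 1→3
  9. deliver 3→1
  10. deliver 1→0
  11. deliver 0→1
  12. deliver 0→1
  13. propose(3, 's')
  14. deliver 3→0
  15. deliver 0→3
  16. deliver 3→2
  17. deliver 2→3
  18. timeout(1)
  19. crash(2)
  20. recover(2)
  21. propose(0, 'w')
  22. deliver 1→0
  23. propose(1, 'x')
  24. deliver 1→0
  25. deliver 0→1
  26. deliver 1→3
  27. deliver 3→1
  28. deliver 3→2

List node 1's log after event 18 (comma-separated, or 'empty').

e1 timeout(1): 1[prim,v=1,-]
e2 deliver 1→0: 0[back,v=1,-]
e3 deliver 1→2: 2[back,v=1,-]
e4 deliver 1→3: 3[back,v=1,-]
e5 propose(1,'z'): ·
e6 deliver 1→2: 2[back,v=1,z]
e7 deliver 2→1: ·
e8 deliver 1→3: 3[back,v=1,z]
e9 deliver 3→1: 1[prim,v=1,z]
e10 deliver 1→0: 0[back,v=1,z]
e11 deliver 0→1: ·
e12 deliver 0→1: ·
e13 propose(3,'s'): ·
e14 deliver 3→0: ·
e15 deliver 0→3: ·
e16 deliver 3→2: ·
e17 deliver 2→3: ·
e18 timeout(1): 1[back,v=2,z]

z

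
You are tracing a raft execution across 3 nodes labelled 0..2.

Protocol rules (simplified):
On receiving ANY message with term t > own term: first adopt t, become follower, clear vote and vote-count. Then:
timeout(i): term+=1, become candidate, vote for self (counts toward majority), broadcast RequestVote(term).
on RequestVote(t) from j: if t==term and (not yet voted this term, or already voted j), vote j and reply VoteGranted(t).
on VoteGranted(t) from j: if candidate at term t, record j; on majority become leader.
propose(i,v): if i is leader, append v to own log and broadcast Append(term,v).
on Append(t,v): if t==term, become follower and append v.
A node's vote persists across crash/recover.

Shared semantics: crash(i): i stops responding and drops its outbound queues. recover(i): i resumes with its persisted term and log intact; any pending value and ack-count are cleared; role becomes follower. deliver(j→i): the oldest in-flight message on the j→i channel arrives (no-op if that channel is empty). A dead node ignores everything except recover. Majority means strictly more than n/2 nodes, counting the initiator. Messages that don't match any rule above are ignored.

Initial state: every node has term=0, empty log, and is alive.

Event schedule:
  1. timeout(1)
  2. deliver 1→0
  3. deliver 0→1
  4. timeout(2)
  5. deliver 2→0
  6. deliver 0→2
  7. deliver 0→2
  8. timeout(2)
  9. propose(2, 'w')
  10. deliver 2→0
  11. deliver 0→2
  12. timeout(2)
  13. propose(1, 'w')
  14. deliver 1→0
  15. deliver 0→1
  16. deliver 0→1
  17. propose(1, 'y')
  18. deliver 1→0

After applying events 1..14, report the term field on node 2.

step 1 timeout(1): 1={cand,t=1,log=-}
step 2 deliver 1→0: 0={foll,t=1,log=-}
step 3 deliver 0→1: 1={lead,t=1,log=-}
step 4 timeout(2): 2={cand,t=1,log=-}
step 5 deliver 2→0: —
step 6 deliver 0→2: —
step 7 deliver 0→2: —
step 8 timeout(2): 2={cand,t=2,log=-}
step 9 propose(2,'w'): —
step 10 deliver 2→0: 0={foll,t=2,log=-}
step 11 deliver 0→2: 2={lead,t=2,log=-}
step 12 timeout(2): 2={cand,t=3,log=-}
step 13 propose(1,'w'): 1={lead,t=1,log=w}
step 14 deliver 1→0: —

3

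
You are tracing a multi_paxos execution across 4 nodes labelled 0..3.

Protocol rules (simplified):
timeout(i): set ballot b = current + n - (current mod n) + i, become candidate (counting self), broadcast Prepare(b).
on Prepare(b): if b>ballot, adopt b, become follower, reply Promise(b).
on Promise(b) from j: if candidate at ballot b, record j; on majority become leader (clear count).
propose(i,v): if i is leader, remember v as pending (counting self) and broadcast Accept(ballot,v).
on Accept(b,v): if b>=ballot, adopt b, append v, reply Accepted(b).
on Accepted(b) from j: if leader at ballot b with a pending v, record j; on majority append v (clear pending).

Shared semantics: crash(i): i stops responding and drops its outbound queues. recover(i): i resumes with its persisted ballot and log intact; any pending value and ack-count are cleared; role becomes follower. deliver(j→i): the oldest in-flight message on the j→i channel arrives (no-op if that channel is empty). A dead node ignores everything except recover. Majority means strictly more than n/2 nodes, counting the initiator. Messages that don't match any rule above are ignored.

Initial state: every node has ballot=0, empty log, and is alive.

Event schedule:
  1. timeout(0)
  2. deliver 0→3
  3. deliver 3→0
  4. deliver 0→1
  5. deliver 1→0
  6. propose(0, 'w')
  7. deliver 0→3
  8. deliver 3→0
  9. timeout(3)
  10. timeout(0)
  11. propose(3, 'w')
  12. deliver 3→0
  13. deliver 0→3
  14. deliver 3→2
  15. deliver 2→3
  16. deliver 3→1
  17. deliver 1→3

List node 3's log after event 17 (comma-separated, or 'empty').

[1] timeout(0) → N0(cand b4 [-])
[2] deliver 0→3 → N3(foll b4 [-])
[3] deliver 3→0 → ∅
[4] deliver 0→1 → N1(foll b4 [-])
[5] deliver 1→0 → N0(lead b4 [-])
[6] propose(0,'w') → ∅
[7] deliver 0→3 → N3(foll b4 [w])
[8] deliver 3→0 → ∅
[9] timeout(3) → N3(cand b11 [w])
[10] timeout(0) → N0(cand b8 [-])
[11] propose(3,'w') → ∅
[12] deliver 3→0 → N0(foll b11 [-])
[13] deliver 0→3 → ∅
[14] deliver 3→2 → N2(foll b11 [-])
[15] deliver 2→3 → ∅
[16] deliver 3→1 → N1(foll b11 [-])
[17] deliver 1→3 → N3(lead b11 [w])

w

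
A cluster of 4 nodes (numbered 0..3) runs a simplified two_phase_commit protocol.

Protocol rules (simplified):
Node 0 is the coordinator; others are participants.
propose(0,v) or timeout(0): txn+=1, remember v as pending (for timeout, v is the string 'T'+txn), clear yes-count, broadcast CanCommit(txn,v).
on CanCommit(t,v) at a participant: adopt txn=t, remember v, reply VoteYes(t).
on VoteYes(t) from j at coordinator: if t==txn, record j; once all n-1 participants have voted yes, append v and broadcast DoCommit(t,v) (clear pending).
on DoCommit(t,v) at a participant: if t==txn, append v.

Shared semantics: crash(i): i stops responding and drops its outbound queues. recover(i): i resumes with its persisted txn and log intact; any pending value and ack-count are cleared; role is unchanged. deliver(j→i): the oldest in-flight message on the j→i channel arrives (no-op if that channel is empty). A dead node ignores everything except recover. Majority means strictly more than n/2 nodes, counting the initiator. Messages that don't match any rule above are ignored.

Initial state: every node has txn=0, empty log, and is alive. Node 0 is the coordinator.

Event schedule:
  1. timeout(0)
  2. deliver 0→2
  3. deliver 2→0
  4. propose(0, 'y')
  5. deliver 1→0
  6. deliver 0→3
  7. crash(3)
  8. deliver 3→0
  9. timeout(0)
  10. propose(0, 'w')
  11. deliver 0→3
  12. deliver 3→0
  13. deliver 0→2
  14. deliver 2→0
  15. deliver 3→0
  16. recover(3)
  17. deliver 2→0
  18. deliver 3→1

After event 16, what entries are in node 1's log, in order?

e1 timeout(0): 0[coor,t=1,-]
e2 deliver 0→2: 2[part,t=1,-]
e3 deliver 2→0: ·
e4 propose(0,'y'): 0[coor,t=2,-]
e5 deliver 1→0: ·
e6 deliver 0→3: 3[part,t=1,-]
e7 crash(3): 3[✗part,t=1,-]
e8 deliver 3→0: ·
e9 timeout(0): 0[coor,t=3,-]
e10 propose(0,'w'): 0[coor,t=4,-]
e11 deliver 0→3: ·
e12 deliver 3→0: ·
e13 deliver 0→2: 2[part,t=2,-]
e14 deliver 2→0: ·
e15 deliver 3→0: ·
e16 recover(3): 3[part,t=1,-]

empty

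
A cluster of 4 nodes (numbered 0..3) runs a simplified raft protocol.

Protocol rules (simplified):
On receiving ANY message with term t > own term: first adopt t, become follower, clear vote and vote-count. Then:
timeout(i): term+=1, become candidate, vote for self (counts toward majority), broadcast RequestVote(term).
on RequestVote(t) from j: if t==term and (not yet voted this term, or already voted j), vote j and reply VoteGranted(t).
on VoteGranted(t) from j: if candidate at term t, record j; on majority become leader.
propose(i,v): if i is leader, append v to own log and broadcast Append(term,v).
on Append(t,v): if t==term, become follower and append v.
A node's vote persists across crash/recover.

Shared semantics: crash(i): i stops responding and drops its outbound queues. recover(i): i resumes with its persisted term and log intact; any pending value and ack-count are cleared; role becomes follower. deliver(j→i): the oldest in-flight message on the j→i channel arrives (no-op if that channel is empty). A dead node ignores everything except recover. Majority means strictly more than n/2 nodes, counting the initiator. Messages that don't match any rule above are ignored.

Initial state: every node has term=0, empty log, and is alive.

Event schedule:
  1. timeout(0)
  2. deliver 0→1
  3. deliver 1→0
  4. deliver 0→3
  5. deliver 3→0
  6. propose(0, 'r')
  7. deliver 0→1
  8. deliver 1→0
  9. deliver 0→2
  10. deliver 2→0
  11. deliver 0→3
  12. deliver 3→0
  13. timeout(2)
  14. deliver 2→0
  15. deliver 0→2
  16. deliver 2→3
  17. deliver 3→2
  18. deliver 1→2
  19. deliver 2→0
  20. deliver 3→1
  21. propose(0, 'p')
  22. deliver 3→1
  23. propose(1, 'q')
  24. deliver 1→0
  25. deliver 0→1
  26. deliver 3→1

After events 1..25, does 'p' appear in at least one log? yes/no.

[1] timeout(0) → N0(cand t1 [-])
[2] deliver 0→1 → N1(foll t1 [-])
[3] deliver 1→0 → ∅
[4] deliver 0→3 → N3(foll t1 [-])
[5] deliver 3→0 → N0(lead t1 [-])
[6] propose(0,'r') → N0(lead t1 [r])
[7] deliver 0→1 → N1(foll t1 [r])
[8] deliver 1→0 → ∅
[9] deliver 0→2 → N2(foll t1 [-])
[10] deliver 2→0 → ∅
[11] deliver 0→3 → N3(foll t1 [r])
[12] deliver 3→0 → ∅
[13] timeout(2) → N2(cand t2 [-])
[14] deliver 2→0 → N0(foll t2 [r])
[15] deliver 0→2 → ∅
[16] deliver 2→3 → N3(foll t2 [r])
[17] deliver 3→2 → ∅
[18] deliver 1→2 → ∅
[19] deliver 2→0 → ∅
[20] deliver 3→1 → ∅
[21] propose(0,'p') → ∅
[22] deliver 3→1 → ∅
[23] propose(1,'q') → ∅
[24] deliver 1→0 → ∅
[25] deliver 0→1 → ∅

no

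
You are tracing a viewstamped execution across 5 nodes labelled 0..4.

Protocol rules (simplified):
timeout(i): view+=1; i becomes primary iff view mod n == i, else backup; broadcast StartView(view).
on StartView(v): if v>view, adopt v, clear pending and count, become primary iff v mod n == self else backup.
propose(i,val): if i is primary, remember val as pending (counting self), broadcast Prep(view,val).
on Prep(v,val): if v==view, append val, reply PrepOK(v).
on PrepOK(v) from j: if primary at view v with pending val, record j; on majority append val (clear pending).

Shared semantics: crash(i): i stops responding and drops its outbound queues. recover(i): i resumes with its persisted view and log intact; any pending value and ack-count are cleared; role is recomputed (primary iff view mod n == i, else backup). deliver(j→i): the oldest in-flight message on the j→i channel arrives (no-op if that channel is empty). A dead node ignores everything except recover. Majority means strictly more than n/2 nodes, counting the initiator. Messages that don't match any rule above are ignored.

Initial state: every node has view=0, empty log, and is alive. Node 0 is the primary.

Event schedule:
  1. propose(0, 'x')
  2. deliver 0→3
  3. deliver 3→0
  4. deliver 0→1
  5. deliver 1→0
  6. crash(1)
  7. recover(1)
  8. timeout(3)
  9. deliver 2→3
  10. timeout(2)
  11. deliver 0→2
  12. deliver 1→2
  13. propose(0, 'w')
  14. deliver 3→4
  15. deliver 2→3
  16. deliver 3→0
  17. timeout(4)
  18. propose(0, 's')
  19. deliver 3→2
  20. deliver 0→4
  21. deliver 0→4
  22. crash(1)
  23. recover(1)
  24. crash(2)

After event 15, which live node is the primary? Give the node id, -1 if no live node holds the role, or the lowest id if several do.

[1] propose(0,'x') → ∅
[2] deliver 0→3 → N3(back v0 [x])
[3] deliver 3→0 → ∅
[4] deliver 0→1 → N1(back v0 [x])
[5] deliver 1→0 → N0(prim v0 [x])
[6] crash(1) → N1(✗back v0 [x])
[7] recover(1) → N1(back v0 [x])
[8] timeout(3) → N3(back v1 [x])
[9] deliver 2→3 → ∅
[10] timeout(2) → N2(back v1 [-])
[11] deliver 0→2 → ∅
[12] deliver 1→2 → ∅
[13] propose(0,'w') → ∅
[14] deliver 3→4 → N4(back v1 [-])
[15] deliver 2→3 → ∅

0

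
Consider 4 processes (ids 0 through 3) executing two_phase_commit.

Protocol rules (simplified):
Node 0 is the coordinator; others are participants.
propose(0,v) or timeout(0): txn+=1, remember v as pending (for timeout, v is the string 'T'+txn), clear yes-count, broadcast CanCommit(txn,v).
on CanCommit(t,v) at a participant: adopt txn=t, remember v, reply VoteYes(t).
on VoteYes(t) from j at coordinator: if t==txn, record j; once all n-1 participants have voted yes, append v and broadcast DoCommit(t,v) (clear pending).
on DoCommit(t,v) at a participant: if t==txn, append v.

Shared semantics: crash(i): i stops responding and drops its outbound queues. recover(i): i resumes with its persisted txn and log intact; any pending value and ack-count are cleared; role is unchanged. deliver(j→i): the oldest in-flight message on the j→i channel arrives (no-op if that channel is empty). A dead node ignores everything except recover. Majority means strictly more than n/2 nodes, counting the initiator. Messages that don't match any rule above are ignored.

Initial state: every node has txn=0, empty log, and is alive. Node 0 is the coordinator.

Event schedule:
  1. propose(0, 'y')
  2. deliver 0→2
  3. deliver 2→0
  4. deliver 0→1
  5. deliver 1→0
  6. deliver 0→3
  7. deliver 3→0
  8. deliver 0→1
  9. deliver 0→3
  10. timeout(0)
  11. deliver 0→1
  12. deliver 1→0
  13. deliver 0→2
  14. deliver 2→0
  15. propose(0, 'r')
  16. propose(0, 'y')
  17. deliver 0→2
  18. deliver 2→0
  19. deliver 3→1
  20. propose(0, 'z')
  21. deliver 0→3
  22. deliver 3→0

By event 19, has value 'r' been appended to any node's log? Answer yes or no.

no

step 1 propose(0,'y'): 0={coor,t=1,log=-}
step 2 deliver 0→2: 2={part,t=1,log=-}
step 3 deliver 2→0: —
step 4 deliver 0→1: 1={part,t=1,log=-}
step 5 deliver 1→0: —
step 6 deliver 0→3: 3={part,t=1,log=-}
step 7 deliver 3→0: 0={coor,t=1,log=y}
step 8 deliver 0→1: 1={part,t=1,log=y}
step 9 deliver 0→3: 3={part,t=1,log=y}
step 10 timeout(0): 0={coor,t=2,log=y}
step 11 deliver 0→1: 1={part,t=2,log=y}
step 12 deliver 1→0: —
step 13 deliver 0→2: 2={part,t=1,log=y}
step 14 deliver 2→0: —
step 15 propose(0,'r'): 0={coor,t=3,log=y}
step 16 propose(0,'y'): 0={coor,t=4,log=y}
step 17 deliver 0→2: 2={part,t=2,log=y}
step 18 deliver 2→0: —
step 19 deliver 3→1: —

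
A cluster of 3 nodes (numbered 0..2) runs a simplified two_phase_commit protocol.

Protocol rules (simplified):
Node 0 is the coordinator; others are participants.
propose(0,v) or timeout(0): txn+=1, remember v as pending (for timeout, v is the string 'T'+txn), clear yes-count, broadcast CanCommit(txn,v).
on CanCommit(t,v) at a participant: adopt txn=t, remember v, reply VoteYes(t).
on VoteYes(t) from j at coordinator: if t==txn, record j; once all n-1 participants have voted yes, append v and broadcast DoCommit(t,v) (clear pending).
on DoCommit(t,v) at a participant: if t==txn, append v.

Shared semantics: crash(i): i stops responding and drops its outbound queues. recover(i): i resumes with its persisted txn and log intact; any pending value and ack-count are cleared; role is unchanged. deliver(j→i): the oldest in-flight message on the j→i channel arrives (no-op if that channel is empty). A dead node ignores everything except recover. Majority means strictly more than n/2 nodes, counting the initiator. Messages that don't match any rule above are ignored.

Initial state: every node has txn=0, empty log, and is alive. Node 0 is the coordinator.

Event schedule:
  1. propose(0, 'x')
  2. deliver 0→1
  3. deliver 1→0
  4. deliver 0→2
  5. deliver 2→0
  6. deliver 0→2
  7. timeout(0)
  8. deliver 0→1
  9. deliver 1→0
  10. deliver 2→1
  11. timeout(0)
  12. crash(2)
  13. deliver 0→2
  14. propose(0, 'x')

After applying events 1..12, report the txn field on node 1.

1

[1] propose(0,'x') → N0(coor t1 [-])
[2] deliver 0→1 → N1(part t1 [-])
[3] deliver 1→0 → ∅
[4] deliver 0→2 → N2(part t1 [-])
[5] deliver 2→0 → N0(coor t1 [x])
[6] deliver 0→2 → N2(part t1 [x])
[7] timeout(0) → N0(coor t2 [x])
[8] deliver 0→1 → N1(part t1 [x])
[9] deliver 1→0 → ∅
[10] deliver 2→1 → ∅
[11] timeout(0) → N0(coor t3 [x])
[12] crash(2) → N2(✗part t1 [x])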